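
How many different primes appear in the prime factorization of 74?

74 = 2 · 37
74 = 2 · 37, which has 2 distinct prime factors.

2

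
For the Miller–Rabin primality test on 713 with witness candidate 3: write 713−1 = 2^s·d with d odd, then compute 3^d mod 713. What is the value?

713 − 1 = 712 = 2^3 · 89, so d = 89.
3^1 ≡ 3 (mod 713)
3^2 ≡ 3^2 = 9 ≡ 9 (mod 713)
3^4 ≡ 9^2 = 81 ≡ 81 (mod 713)
3^8 ≡ 81^2 = 6561 ≡ 144 (mod 713)
3^16 ≡ 144^2 = 20736 ≡ 59 (mod 713)
3^32 ≡ 59^2 = 3481 ≡ 629 (mod 713)
3^64 ≡ 629^2 = 395641 ≡ 639 (mod 713)
89 = 64 + 16 + 8 + 1 in binary powers of 2.
So 3^89 ≡ 639 · 59 · 144 · 3 ≡ 486 (mod 713).
Squaring chain: 486 → 193 → 173; never reaches −1, so base 3 is a Miller–Rabin witness that 713 is composite.

486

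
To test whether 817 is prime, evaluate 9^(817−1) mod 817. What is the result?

752

9^1 ≡ 9 (mod 817)
9^2 ≡ 9^2 = 81 ≡ 81 (mod 817)
9^4 ≡ 81^2 = 6561 ≡ 25 (mod 817)
9^8 ≡ 25^2 = 625 ≡ 625 (mod 817)
9^16 ≡ 625^2 = 390625 ≡ 99 (mod 817)
9^32 ≡ 99^2 = 9801 ≡ 814 (mod 817)
9^64 ≡ 814^2 = 662596 ≡ 9 (mod 817)
9^128 ≡ 9^2 = 81 ≡ 81 (mod 817)
9^256 ≡ 81^2 = 6561 ≡ 25 (mod 817)
9^512 ≡ 25^2 = 625 ≡ 625 (mod 817)
816 = 512 + 256 + 32 + 16 in binary powers of 2.
So 9^816 ≡ 625 · 25 · 814 · 99 ≡ 752 (mod 817).
Since 752 ≠ 1, base 9 is a Fermat witness: 817 is composite.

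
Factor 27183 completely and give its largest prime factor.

41

27183 = 3 · 9061
9061 = 13 · 697
697 = 17 · 41
41 is prime.
So 27183 = 3 · 13 · 17 · 41; the largest prime factor is 41.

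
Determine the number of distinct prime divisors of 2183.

2

2183 = 37 · 59
2183 = 37 · 59, which has 2 distinct prime factors.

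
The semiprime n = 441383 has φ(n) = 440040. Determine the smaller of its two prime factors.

φ(n) = (p−1)(q−1) = n − (p+q) + 1, so p + q = 441383 − 440040 + 1 = 1344.
p and q are the roots of t² − 1344t + 441383 = 0.
Discriminant: 1344² − 4·441383 = 1806336 − 1765532 = 40804; √40804 = 202.
q = (1344 − 202)/2 = 571, p = (1344 + 202)/2 = 773.
Check: 571 · 773 = 441383.

571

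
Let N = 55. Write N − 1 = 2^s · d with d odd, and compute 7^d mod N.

55 − 1 = 54 = 2^1 · 27, so d = 27.
7^1 ≡ 7 (mod 55)
7^2 ≡ 7^2 = 49 ≡ 49 (mod 55)
7^4 ≡ 49^2 = 2401 ≡ 36 (mod 55)
7^8 ≡ 36^2 = 1296 ≡ 31 (mod 55)
7^16 ≡ 31^2 = 961 ≡ 26 (mod 55)
27 = 16 + 8 + 2 + 1 in binary powers of 2.
So 7^27 ≡ 26 · 31 · 49 · 7 ≡ 28 (mod 55).
Squaring chain: 28; never reaches −1, so base 7 is a Miller–Rabin witness that 55 is composite.

28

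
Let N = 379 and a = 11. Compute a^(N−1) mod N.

1

11^1 ≡ 11 (mod 379)
11^2 ≡ 11^2 = 121 ≡ 121 (mod 379)
11^4 ≡ 121^2 = 14641 ≡ 239 (mod 379)
11^8 ≡ 239^2 = 57121 ≡ 271 (mod 379)
11^16 ≡ 271^2 = 73441 ≡ 294 (mod 379)
11^32 ≡ 294^2 = 86436 ≡ 24 (mod 379)
11^64 ≡ 24^2 = 576 ≡ 197 (mod 379)
11^128 ≡ 197^2 = 38809 ≡ 151 (mod 379)
11^256 ≡ 151^2 = 22801 ≡ 61 (mod 379)
378 = 256 + 64 + 32 + 16 + 8 + 2 in binary powers of 2.
So 11^378 ≡ 61 · 197 · 24 · 294 · 271 · 121 ≡ 1 (mod 379).
Since the result is 1, base 11 gives no evidence that 379 is composite.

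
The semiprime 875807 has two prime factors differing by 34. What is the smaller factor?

919

Since p = q + 34, we have 875807 = q(q + 34), so q² + 34q − 875807 = 0.
Discriminant: 34² + 4·875807 = 1156 + 3503228 = 3504384; √3504384 = 1872.
q = (−34 + 1872)/2 = 919, and p = q + 34 = 953.
Check: 919 · 953 = 875807.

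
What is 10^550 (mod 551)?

237

10^1 ≡ 10 (mod 551)
10^2 ≡ 10^2 = 100 ≡ 100 (mod 551)
10^4 ≡ 100^2 = 10000 ≡ 82 (mod 551)
10^8 ≡ 82^2 = 6724 ≡ 112 (mod 551)
10^16 ≡ 112^2 = 12544 ≡ 422 (mod 551)
10^32 ≡ 422^2 = 178084 ≡ 111 (mod 551)
10^64 ≡ 111^2 = 12321 ≡ 199 (mod 551)
10^128 ≡ 199^2 = 39601 ≡ 480 (mod 551)
10^256 ≡ 480^2 = 230400 ≡ 82 (mod 551)
10^512 ≡ 82^2 = 6724 ≡ 112 (mod 551)
550 = 512 + 32 + 4 + 2 in binary powers of 2.
So 10^550 ≡ 112 · 111 · 82 · 100 ≡ 237 (mod 551).
Since 237 ≠ 1, base 10 is a Fermat witness: 551 is composite.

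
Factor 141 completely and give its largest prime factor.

47

141 = 3 · 47
47 is prime.
So 141 = 3 · 47; the largest prime factor is 47.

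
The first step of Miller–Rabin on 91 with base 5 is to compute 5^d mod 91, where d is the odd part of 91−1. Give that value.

83

91 − 1 = 90 = 2^1 · 45, so d = 45.
5^1 ≡ 5 (mod 91)
5^2 ≡ 5^2 = 25 ≡ 25 (mod 91)
5^4 ≡ 25^2 = 625 ≡ 79 (mod 91)
5^8 ≡ 79^2 = 6241 ≡ 53 (mod 91)
5^16 ≡ 53^2 = 2809 ≡ 79 (mod 91)
5^32 ≡ 79^2 = 6241 ≡ 53 (mod 91)
45 = 32 + 8 + 4 + 1 in binary powers of 2.
So 5^45 ≡ 53 · 53 · 79 · 5 ≡ 83 (mod 91).
Squaring chain: 83; never reaches −1, so base 5 is a Miller–Rabin witness that 91 is composite.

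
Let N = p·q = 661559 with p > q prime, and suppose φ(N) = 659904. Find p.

φ(n) = (p−1)(q−1) = n − (p+q) + 1, so p + q = 661559 − 659904 + 1 = 1656.
p and q are the roots of t² − 1656t + 661559 = 0.
Discriminant: 1656² − 4·661559 = 2742336 − 2646236 = 96100; √96100 = 310.
q = (1656 − 310)/2 = 673, p = (1656 + 310)/2 = 983.
Check: 673 · 983 = 661559.

983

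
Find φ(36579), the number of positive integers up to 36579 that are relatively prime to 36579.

23936

Factor: 36579 = 3 · 89 · 137.
φ(36579) = (3−1) · (89−1) · (137−1) = 2 · 88 · 136 = 23936.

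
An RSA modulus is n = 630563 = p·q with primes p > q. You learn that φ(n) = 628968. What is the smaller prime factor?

719

φ(n) = (p−1)(q−1) = n − (p+q) + 1, so p + q = 630563 − 628968 + 1 = 1596.
p and q are the roots of t² − 1596t + 630563 = 0.
Discriminant: 1596² − 4·630563 = 2547216 − 2522252 = 24964; √24964 = 158.
q = (1596 − 158)/2 = 719, p = (1596 + 158)/2 = 877.
Check: 719 · 877 = 630563.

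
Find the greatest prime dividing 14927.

59

14927 = 11 · 1357
1357 = 23 · 59
59 is prime.
So 14927 = 11 · 23 · 59; the largest prime factor is 59.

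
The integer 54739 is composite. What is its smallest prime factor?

19

54739 is odd.
Digit sum 28, not divisible by 3.
Ends in 9: not divisible by 5.
7: 54739 = 7·7819 + 6
11: 54739 = 11·4976 + 3
13: 54739 = 13·4210 + 9
17: 54739 = 17·3219 + 16
19: 54739 = 19·2881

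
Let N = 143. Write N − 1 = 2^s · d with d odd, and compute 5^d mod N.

60

143 − 1 = 142 = 2^1 · 71, so d = 71.
5^1 ≡ 5 (mod 143)
5^2 ≡ 5^2 = 25 ≡ 25 (mod 143)
5^4 ≡ 25^2 = 625 ≡ 53 (mod 143)
5^8 ≡ 53^2 = 2809 ≡ 92 (mod 143)
5^16 ≡ 92^2 = 8464 ≡ 27 (mod 143)
5^32 ≡ 27^2 = 729 ≡ 14 (mod 143)
5^64 ≡ 14^2 = 196 ≡ 53 (mod 143)
71 = 64 + 4 + 2 + 1 in binary powers of 2.
So 5^71 ≡ 53 · 53 · 25 · 5 ≡ 60 (mod 143).
Squaring chain: 60; never reaches −1, so base 5 is a Miller–Rabin witness that 143 is composite.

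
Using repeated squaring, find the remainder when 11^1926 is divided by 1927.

11^1 ≡ 11 (mod 1927)
11^2 ≡ 11^2 = 121 ≡ 121 (mod 1927)
11^4 ≡ 121^2 = 14641 ≡ 1152 (mod 1927)
11^8 ≡ 1152^2 = 1327104 ≡ 1328 (mod 1927)
11^16 ≡ 1328^2 = 1763584 ≡ 379 (mod 1927)
11^32 ≡ 379^2 = 143641 ≡ 1043 (mod 1927)
11^64 ≡ 1043^2 = 1087849 ≡ 1021 (mod 1927)
11^128 ≡ 1021^2 = 1042441 ≡ 1861 (mod 1927)
11^256 ≡ 1861^2 = 3463321 ≡ 502 (mod 1927)
11^512 ≡ 502^2 = 252004 ≡ 1494 (mod 1927)
11^1024 ≡ 1494^2 = 2232036 ≡ 570 (mod 1927)
1926 = 1024 + 512 + 256 + 128 + 4 + 2 in binary powers of 2.
So 11^1926 ≡ 570 · 1494 · 502 · 1861 · 1152 · 121 ≡ 484 (mod 1927).
Since 484 ≠ 1, base 11 is a Fermat witness: 1927 is composite.

484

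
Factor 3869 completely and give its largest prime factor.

73

3869 = 53 · 73
73 is prime.
So 3869 = 53 · 73; the largest prime factor is 73.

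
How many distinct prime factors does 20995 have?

4

20995 = 5 · 4199
4199 = 13 · 323
323 = 17 · 19
20995 = 5 · 13 · 17 · 19, which has 4 distinct prime factors.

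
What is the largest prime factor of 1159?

61

1159 = 19 · 61
61 is prime.
So 1159 = 19 · 61; the largest prime factor is 61.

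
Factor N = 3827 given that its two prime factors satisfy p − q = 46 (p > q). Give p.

89

Since p = q + 46, we have 3827 = q(q + 46), so q² + 46q − 3827 = 0.
Discriminant: 46² + 4·3827 = 2116 + 15308 = 17424; √17424 = 132.
q = (−46 + 132)/2 = 43, and p = q + 46 = 89.
Check: 43 · 89 = 3827.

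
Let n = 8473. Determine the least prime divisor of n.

37

8473 is odd.
Digit sum 22, not divisible by 3.
Ends in 3: not divisible by 5.
7: 8473 = 7·1210 + 3
11: 8473 = 11·770 + 3
13: 8473 = 13·651 + 10
17: 8473 = 17·498 + 7
19: 8473 = 19·445 + 18
23: 8473 = 23·368 + 9
29: 8473 = 29·292 + 5
31: 8473 = 31·273 + 10
37: 8473 = 37·229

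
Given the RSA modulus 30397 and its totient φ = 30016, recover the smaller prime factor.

φ(n) = (p−1)(q−1) = n − (p+q) + 1, so p + q = 30397 − 30016 + 1 = 382.
p and q are the roots of t² − 382t + 30397 = 0.
Discriminant: 382² − 4·30397 = 145924 − 121588 = 24336; √24336 = 156.
q = (382 − 156)/2 = 113, p = (382 + 156)/2 = 269.
Check: 113 · 269 = 30397.

113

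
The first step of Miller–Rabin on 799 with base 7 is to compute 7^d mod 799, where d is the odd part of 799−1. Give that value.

799 − 1 = 798 = 2^1 · 399, so d = 399.
7^1 ≡ 7 (mod 799)
7^2 ≡ 7^2 = 49 ≡ 49 (mod 799)
7^4 ≡ 49^2 = 2401 ≡ 4 (mod 799)
7^8 ≡ 4^2 = 16 ≡ 16 (mod 799)
7^16 ≡ 16^2 = 256 ≡ 256 (mod 799)
7^32 ≡ 256^2 = 65536 ≡ 18 (mod 799)
7^64 ≡ 18^2 = 324 ≡ 324 (mod 799)
7^128 ≡ 324^2 = 104976 ≡ 307 (mod 799)
7^256 ≡ 307^2 = 94249 ≡ 766 (mod 799)
399 = 256 + 128 + 8 + 4 + 2 + 1 in binary powers of 2.
So 7^399 ≡ 766 · 307 · 16 · 4 · 49 · 7 ≡ 345 (mod 799).
Squaring chain: 345; never reaches −1, so base 7 is a Miller–Rabin witness that 799 is composite.

345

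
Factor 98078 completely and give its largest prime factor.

98078 = 2 · 49039
49039 = 19 · 2581
2581 = 29 · 89
89 is prime.
So 98078 = 2 · 19 · 29 · 89; the largest prime factor is 89.

89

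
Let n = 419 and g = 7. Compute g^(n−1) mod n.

7^1 ≡ 7 (mod 419)
7^2 ≡ 7^2 = 49 ≡ 49 (mod 419)
7^4 ≡ 49^2 = 2401 ≡ 306 (mod 419)
7^8 ≡ 306^2 = 93636 ≡ 199 (mod 419)
7^16 ≡ 199^2 = 39601 ≡ 215 (mod 419)
7^32 ≡ 215^2 = 46225 ≡ 135 (mod 419)
7^64 ≡ 135^2 = 18225 ≡ 208 (mod 419)
7^128 ≡ 208^2 = 43264 ≡ 107 (mod 419)
7^256 ≡ 107^2 = 11449 ≡ 136 (mod 419)
418 = 256 + 128 + 32 + 2 in binary powers of 2.
So 7^418 ≡ 136 · 107 · 135 · 49 ≡ 1 (mod 419).
Since the result is 1, base 7 gives no evidence that 419 is composite.

1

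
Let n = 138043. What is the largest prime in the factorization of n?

73

138043 = 31 · 4453
4453 = 61 · 73
73 is prime.
So 138043 = 31 · 61 · 73; the largest prime factor is 73.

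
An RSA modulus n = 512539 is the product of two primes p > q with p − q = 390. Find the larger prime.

Since p = q + 390, we have 512539 = q(q + 390), so q² + 390q − 512539 = 0.
Discriminant: 390² + 4·512539 = 152100 + 2050156 = 2202256; √2202256 = 1484.
q = (−390 + 1484)/2 = 547, and p = q + 390 = 937.
Check: 547 · 937 = 512539.

937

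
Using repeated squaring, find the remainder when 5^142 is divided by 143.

5^1 ≡ 5 (mod 143)
5^2 ≡ 5^2 = 25 ≡ 25 (mod 143)
5^4 ≡ 25^2 = 625 ≡ 53 (mod 143)
5^8 ≡ 53^2 = 2809 ≡ 92 (mod 143)
5^16 ≡ 92^2 = 8464 ≡ 27 (mod 143)
5^32 ≡ 27^2 = 729 ≡ 14 (mod 143)
5^64 ≡ 14^2 = 196 ≡ 53 (mod 143)
5^128 ≡ 53^2 = 2809 ≡ 92 (mod 143)
142 = 128 + 8 + 4 + 2 in binary powers of 2.
So 5^142 ≡ 92 · 92 · 53 · 25 ≡ 25 (mod 143).
Since 25 ≠ 1, base 5 is a Fermat witness: 143 is composite.

25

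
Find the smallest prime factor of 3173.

19

3173 is odd.
Digit sum 14, not divisible by 3.
Ends in 3: not divisible by 5.
7: 3173 = 7·453 + 2
11: 3173 = 11·288 + 5
13: 3173 = 13·244 + 1
17: 3173 = 17·186 + 11
19: 3173 = 19·167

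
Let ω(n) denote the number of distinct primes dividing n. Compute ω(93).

2

93 = 3 · 31
93 = 3 · 31, which has 2 distinct prime factors.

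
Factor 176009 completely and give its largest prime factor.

176009 = 37 · 4757
4757 = 67 · 71
71 is prime.
So 176009 = 37 · 67 · 71; the largest prime factor is 71.

71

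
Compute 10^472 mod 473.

23

10^1 ≡ 10 (mod 473)
10^2 ≡ 10^2 = 100 ≡ 100 (mod 473)
10^4 ≡ 100^2 = 10000 ≡ 67 (mod 473)
10^8 ≡ 67^2 = 4489 ≡ 232 (mod 473)
10^16 ≡ 232^2 = 53824 ≡ 375 (mod 473)
10^32 ≡ 375^2 = 140625 ≡ 144 (mod 473)
10^64 ≡ 144^2 = 20736 ≡ 397 (mod 473)
10^128 ≡ 397^2 = 157609 ≡ 100 (mod 473)
10^256 ≡ 100^2 = 10000 ≡ 67 (mod 473)
472 = 256 + 128 + 64 + 16 + 8 in binary powers of 2.
So 10^472 ≡ 67 · 100 · 397 · 375 · 232 ≡ 23 (mod 473).
Since 23 ≠ 1, base 10 is a Fermat witness: 473 is composite.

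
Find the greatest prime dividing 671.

671 = 11 · 61
61 is prime.
So 671 = 11 · 61; the largest prime factor is 61.

61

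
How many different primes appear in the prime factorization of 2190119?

3

2190119 = 31^2 · 2279
2279 = 43 · 53
2190119 = 31^2 · 43 · 53, which has 3 distinct prime factors.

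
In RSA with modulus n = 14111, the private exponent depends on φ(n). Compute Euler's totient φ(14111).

13872

Factor: 14111 = 103 · 137.
φ(14111) = (103−1) · (137−1) = 102 · 136 = 13872.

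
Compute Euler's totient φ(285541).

270000

Factor: 285541 = 31 · 61 · 151.
φ(285541) = (31−1) · (61−1) · (151−1) = 30 · 60 · 150 = 270000.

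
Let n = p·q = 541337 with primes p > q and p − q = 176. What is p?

Since p = q + 176, we have 541337 = q(q + 176), so q² + 176q − 541337 = 0.
Discriminant: 176² + 4·541337 = 30976 + 2165348 = 2196324; √2196324 = 1482.
q = (−176 + 1482)/2 = 653, and p = q + 176 = 829.
Check: 653 · 829 = 541337.

829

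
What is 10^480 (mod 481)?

10^1 ≡ 10 (mod 481)
10^2 ≡ 10^2 = 100 ≡ 100 (mod 481)
10^4 ≡ 100^2 = 10000 ≡ 380 (mod 481)
10^8 ≡ 380^2 = 144400 ≡ 100 (mod 481)
10^16 ≡ 100^2 = 10000 ≡ 380 (mod 481)
10^32 ≡ 380^2 = 144400 ≡ 100 (mod 481)
10^64 ≡ 100^2 = 10000 ≡ 380 (mod 481)
10^128 ≡ 380^2 = 144400 ≡ 100 (mod 481)
10^256 ≡ 100^2 = 10000 ≡ 380 (mod 481)
480 = 256 + 128 + 64 + 32 in binary powers of 2.
So 10^480 ≡ 380 · 100 · 380 · 100 ≡ 1 (mod 481).
Since the result is 1, base 10 gives no evidence that 481 is composite.

1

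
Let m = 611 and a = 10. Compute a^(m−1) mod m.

549

10^1 ≡ 10 (mod 611)
10^2 ≡ 10^2 = 100 ≡ 100 (mod 611)
10^4 ≡ 100^2 = 10000 ≡ 224 (mod 611)
10^8 ≡ 224^2 = 50176 ≡ 74 (mod 611)
10^16 ≡ 74^2 = 5476 ≡ 588 (mod 611)
10^32 ≡ 588^2 = 345744 ≡ 529 (mod 611)
10^64 ≡ 529^2 = 279841 ≡ 3 (mod 611)
10^128 ≡ 3^2 = 9 ≡ 9 (mod 611)
10^256 ≡ 9^2 = 81 ≡ 81 (mod 611)
10^512 ≡ 81^2 = 6561 ≡ 451 (mod 611)
610 = 512 + 64 + 32 + 2 in binary powers of 2.
So 10^610 ≡ 451 · 3 · 529 · 100 ≡ 549 (mod 611).
Since 549 ≠ 1, base 10 is a Fermat witness: 611 is composite.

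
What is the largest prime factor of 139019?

139019 = 43 · 3233
3233 = 53 · 61
61 is prime.
So 139019 = 43 · 53 · 61; the largest prime factor is 61.

61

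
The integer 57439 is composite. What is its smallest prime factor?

71

57439 is odd.
Digit sum 28, not divisible by 3.
Ends in 9: not divisible by 5.
7: 57439 = 7·8205 + 4
11: 57439 = 11·5221 + 8
13: 57439 = 13·4418 + 5
17: 57439 = 17·3378 + 13
19: 57439 = 19·3023 + 2
23: 57439 = 23·2497 + 8
29: 57439 = 29·1980 + 19
31: 57439 = 31·1852 + 27
37: 57439 = 37·1552 + 15
41: 57439 = 41·1400 + 39
43: 57439 = 43·1335 + 34
47: 57439 = 47·1222 + 5
53: 57439 = 53·1083 + 40
59: 57439 = 59·973 + 32
61: 57439 = 61·941 + 38
67: 57439 = 67·857 + 20
71: 57439 = 71·809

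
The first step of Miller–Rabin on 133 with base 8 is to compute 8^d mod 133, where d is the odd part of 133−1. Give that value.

113

133 − 1 = 132 = 2^2 · 33, so d = 33.
8^1 ≡ 8 (mod 133)
8^2 ≡ 8^2 = 64 ≡ 64 (mod 133)
8^4 ≡ 64^2 = 4096 ≡ 106 (mod 133)
8^8 ≡ 106^2 = 11236 ≡ 64 (mod 133)
8^16 ≡ 64^2 = 4096 ≡ 106 (mod 133)
8^32 ≡ 106^2 = 11236 ≡ 64 (mod 133)
33 = 32 + 1 in binary powers of 2.
So 8^33 ≡ 64 · 8 ≡ 113 (mod 133).
Squaring chain: 113 → 1; never reaches −1, so base 8 is a Miller–Rabin witness that 133 is composite.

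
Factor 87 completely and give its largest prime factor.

29

87 = 3 · 29
29 is prime.
So 87 = 3 · 29; the largest prime factor is 29.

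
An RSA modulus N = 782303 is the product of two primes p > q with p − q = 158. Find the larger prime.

967

Since p = q + 158, we have 782303 = q(q + 158), so q² + 158q − 782303 = 0.
Discriminant: 158² + 4·782303 = 24964 + 3129212 = 3154176; √3154176 = 1776.
q = (−158 + 1776)/2 = 809, and p = q + 158 = 967.
Check: 809 · 967 = 782303.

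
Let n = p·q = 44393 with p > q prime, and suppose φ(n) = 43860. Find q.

103

φ(n) = (p−1)(q−1) = n − (p+q) + 1, so p + q = 44393 − 43860 + 1 = 534.
p and q are the roots of t² − 534t + 44393 = 0.
Discriminant: 534² − 4·44393 = 285156 − 177572 = 107584; √107584 = 328.
q = (534 − 328)/2 = 103, p = (534 + 328)/2 = 431.
Check: 103 · 431 = 44393.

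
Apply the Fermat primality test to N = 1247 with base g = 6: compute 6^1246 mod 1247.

6^1 ≡ 6 (mod 1247)
6^2 ≡ 6^2 = 36 ≡ 36 (mod 1247)
6^4 ≡ 36^2 = 1296 ≡ 49 (mod 1247)
6^8 ≡ 49^2 = 2401 ≡ 1154 (mod 1247)
6^16 ≡ 1154^2 = 1331716 ≡ 1167 (mod 1247)
6^32 ≡ 1167^2 = 1361889 ≡ 165 (mod 1247)
6^64 ≡ 165^2 = 27225 ≡ 1038 (mod 1247)
6^128 ≡ 1038^2 = 1077444 ≡ 36 (mod 1247)
6^256 ≡ 36^2 = 1296 ≡ 49 (mod 1247)
6^512 ≡ 49^2 = 2401 ≡ 1154 (mod 1247)
6^1024 ≡ 1154^2 = 1331716 ≡ 1167 (mod 1247)
1246 = 1024 + 128 + 64 + 16 + 8 + 4 + 2 in binary powers of 2.
So 6^1246 ≡ 1167 · 36 · 1038 · 1167 · 1154 · 49 · 36 ≡ 436 (mod 1247).
Since 436 ≠ 1, base 6 is a Fermat witness: 1247 is composite.

436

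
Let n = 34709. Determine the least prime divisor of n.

61

34709 is odd.
Digit sum 23, not divisible by 3.
Ends in 9: not divisible by 5.
7: 34709 = 7·4958 + 3
11: 34709 = 11·3155 + 4
13: 34709 = 13·2669 + 12
17: 34709 = 17·2041 + 12
19: 34709 = 19·1826 + 15
23: 34709 = 23·1509 + 2
29: 34709 = 29·1196 + 25
31: 34709 = 31·1119 + 20
37: 34709 = 37·938 + 3
41: 34709 = 41·846 + 23
43: 34709 = 43·807 + 8
47: 34709 = 47·738 + 23
53: 34709 = 53·654 + 47
59: 34709 = 59·588 + 17
61: 34709 = 61·569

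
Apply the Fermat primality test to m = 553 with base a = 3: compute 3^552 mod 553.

3^1 ≡ 3 (mod 553)
3^2 ≡ 3^2 = 9 ≡ 9 (mod 553)
3^4 ≡ 9^2 = 81 ≡ 81 (mod 553)
3^8 ≡ 81^2 = 6561 ≡ 478 (mod 553)
3^16 ≡ 478^2 = 228484 ≡ 95 (mod 553)
3^32 ≡ 95^2 = 9025 ≡ 177 (mod 553)
3^64 ≡ 177^2 = 31329 ≡ 361 (mod 553)
3^128 ≡ 361^2 = 130321 ≡ 366 (mod 553)
3^256 ≡ 366^2 = 133956 ≡ 130 (mod 553)
3^512 ≡ 130^2 = 16900 ≡ 310 (mod 553)
552 = 512 + 32 + 8 in binary powers of 2.
So 3^552 ≡ 310 · 177 · 478 ≡ 176 (mod 553).
Since 176 ≠ 1, base 3 is a Fermat witness: 553 is composite.

176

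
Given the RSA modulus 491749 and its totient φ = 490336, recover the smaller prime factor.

φ(n) = (p−1)(q−1) = n − (p+q) + 1, so p + q = 491749 − 490336 + 1 = 1414.
p and q are the roots of t² − 1414t + 491749 = 0.
Discriminant: 1414² − 4·491749 = 1999396 − 1966996 = 32400; √32400 = 180.
q = (1414 − 180)/2 = 617, p = (1414 + 180)/2 = 797.
Check: 617 · 797 = 491749.

617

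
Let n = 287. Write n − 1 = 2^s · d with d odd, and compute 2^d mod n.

287 − 1 = 286 = 2^1 · 143, so d = 143.
2^1 ≡ 2 (mod 287)
2^2 ≡ 2^2 = 4 ≡ 4 (mod 287)
2^4 ≡ 4^2 = 16 ≡ 16 (mod 287)
2^8 ≡ 16^2 = 256 ≡ 256 (mod 287)
2^16 ≡ 256^2 = 65536 ≡ 100 (mod 287)
2^32 ≡ 100^2 = 10000 ≡ 242 (mod 287)
2^64 ≡ 242^2 = 58564 ≡ 16 (mod 287)
2^128 ≡ 16^2 = 256 ≡ 256 (mod 287)
143 = 128 + 8 + 4 + 2 + 1 in binary powers of 2.
So 2^143 ≡ 256 · 256 · 16 · 4 · 2 ≡ 172 (mod 287).
Squaring chain: 172; never reaches −1, so base 2 is a Miller–Rabin witness that 287 is composite.

172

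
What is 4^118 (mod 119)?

67

4^1 ≡ 4 (mod 119)
4^2 ≡ 4^2 = 16 ≡ 16 (mod 119)
4^4 ≡ 16^2 = 256 ≡ 18 (mod 119)
4^8 ≡ 18^2 = 324 ≡ 86 (mod 119)
4^16 ≡ 86^2 = 7396 ≡ 18 (mod 119)
4^32 ≡ 18^2 = 324 ≡ 86 (mod 119)
4^64 ≡ 86^2 = 7396 ≡ 18 (mod 119)
118 = 64 + 32 + 16 + 4 + 2 in binary powers of 2.
So 4^118 ≡ 18 · 86 · 18 · 18 · 16 ≡ 67 (mod 119).
Since 67 ≠ 1, base 4 is a Fermat witness: 119 is composite.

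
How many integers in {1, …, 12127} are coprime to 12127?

Factor: 12127 = 67 · 181.
φ(12127) = (67−1) · (181−1) = 66 · 180 = 11880.

11880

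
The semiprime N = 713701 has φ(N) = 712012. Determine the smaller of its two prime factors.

φ(n) = (p−1)(q−1) = n − (p+q) + 1, so p + q = 713701 − 712012 + 1 = 1690.
p and q are the roots of t² − 1690t + 713701 = 0.
Discriminant: 1690² − 4·713701 = 2856100 − 2854804 = 1296; √1296 = 36.
q = (1690 − 36)/2 = 827, p = (1690 + 36)/2 = 863.
Check: 827 · 863 = 713701.

827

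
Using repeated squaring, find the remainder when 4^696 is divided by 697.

324

4^1 ≡ 4 (mod 697)
4^2 ≡ 4^2 = 16 ≡ 16 (mod 697)
4^4 ≡ 16^2 = 256 ≡ 256 (mod 697)
4^8 ≡ 256^2 = 65536 ≡ 18 (mod 697)
4^16 ≡ 18^2 = 324 ≡ 324 (mod 697)
4^32 ≡ 324^2 = 104976 ≡ 426 (mod 697)
4^64 ≡ 426^2 = 181476 ≡ 256 (mod 697)
4^128 ≡ 256^2 = 65536 ≡ 18 (mod 697)
4^256 ≡ 18^2 = 324 ≡ 324 (mod 697)
4^512 ≡ 324^2 = 104976 ≡ 426 (mod 697)
696 = 512 + 128 + 32 + 16 + 8 in binary powers of 2.
So 4^696 ≡ 426 · 18 · 426 · 324 · 18 ≡ 324 (mod 697).
Since 324 ≠ 1, base 4 is a Fermat witness: 697 is composite.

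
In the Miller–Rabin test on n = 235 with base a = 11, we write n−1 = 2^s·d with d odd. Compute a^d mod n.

161

235 − 1 = 234 = 2^1 · 117, so d = 117.
11^1 ≡ 11 (mod 235)
11^2 ≡ 11^2 = 121 ≡ 121 (mod 235)
11^4 ≡ 121^2 = 14641 ≡ 71 (mod 235)
11^8 ≡ 71^2 = 5041 ≡ 106 (mod 235)
11^16 ≡ 106^2 = 11236 ≡ 191 (mod 235)
11^32 ≡ 191^2 = 36481 ≡ 56 (mod 235)
11^64 ≡ 56^2 = 3136 ≡ 81 (mod 235)
117 = 64 + 32 + 16 + 4 + 1 in binary powers of 2.
So 11^117 ≡ 81 · 56 · 191 · 71 · 11 ≡ 161 (mod 235).
Squaring chain: 161; never reaches −1, so base 11 is a Miller–Rabin witness that 235 is composite.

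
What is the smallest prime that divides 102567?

3

102567 is odd.
Digit sum 21, divisible by 3.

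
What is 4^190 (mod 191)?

4^1 ≡ 4 (mod 191)
4^2 ≡ 4^2 = 16 ≡ 16 (mod 191)
4^4 ≡ 16^2 = 256 ≡ 65 (mod 191)
4^8 ≡ 65^2 = 4225 ≡ 23 (mod 191)
4^16 ≡ 23^2 = 529 ≡ 147 (mod 191)
4^32 ≡ 147^2 = 21609 ≡ 26 (mod 191)
4^64 ≡ 26^2 = 676 ≡ 103 (mod 191)
4^128 ≡ 103^2 = 10609 ≡ 104 (mod 191)
190 = 128 + 32 + 16 + 8 + 4 + 2 in binary powers of 2.
So 4^190 ≡ 104 · 26 · 147 · 23 · 65 · 16 ≡ 1 (mod 191).
Since the result is 1, base 4 gives no evidence that 191 is composite.

1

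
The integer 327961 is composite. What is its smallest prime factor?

29

327961 is odd.
Digit sum 28, not divisible by 3.
Ends in 1: not divisible by 5.
7: 327961 = 7·46851 + 4
11: 327961 = 11·29814 + 7
13: 327961 = 13·25227 + 10
17: 327961 = 17·19291 + 14
19: 327961 = 19·17261 + 2
23: 327961 = 23·14259 + 4
29: 327961 = 29·11309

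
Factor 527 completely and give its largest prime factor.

31

527 = 17 · 31
31 is prime.
So 527 = 17 · 31; the largest prime factor is 31.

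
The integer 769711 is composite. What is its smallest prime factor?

769711 is odd.
Digit sum 31, not divisible by 3.
Ends in 1: not divisible by 5.
7: 769711 = 7·109958 + 5
11: 769711 = 11·69973 + 8
13: 769711 = 13·59208 + 7
17: 769711 = 17·45277 + 2
19: 769711 = 19·40511 + 2
23: 769711 = 23·33465 + 16
29: 769711 = 29·26541 + 22
31: 769711 = 31·24829 + 12
37: 769711 = 37·20803

37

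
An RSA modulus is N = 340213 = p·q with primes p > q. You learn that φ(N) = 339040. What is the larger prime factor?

φ(n) = (p−1)(q−1) = n − (p+q) + 1, so p + q = 340213 − 339040 + 1 = 1174.
p and q are the roots of t² − 1174t + 340213 = 0.
Discriminant: 1174² − 4·340213 = 1378276 − 1360852 = 17424; √17424 = 132.
q = (1174 − 132)/2 = 521, p = (1174 + 132)/2 = 653.
Check: 521 · 653 = 340213.

653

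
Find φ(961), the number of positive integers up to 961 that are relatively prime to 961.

Factor: 961 = 31^2.
φ(961) = 31^1·(31−1) = 930.

930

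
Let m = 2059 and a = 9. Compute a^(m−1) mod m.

1161

9^1 ≡ 9 (mod 2059)
9^2 ≡ 9^2 = 81 ≡ 81 (mod 2059)
9^4 ≡ 81^2 = 6561 ≡ 384 (mod 2059)
9^8 ≡ 384^2 = 147456 ≡ 1267 (mod 2059)
9^16 ≡ 1267^2 = 1605289 ≡ 1328 (mod 2059)
9^32 ≡ 1328^2 = 1763584 ≡ 1080 (mod 2059)
9^64 ≡ 1080^2 = 1166400 ≡ 1006 (mod 2059)
9^128 ≡ 1006^2 = 1012036 ≡ 1067 (mod 2059)
9^256 ≡ 1067^2 = 1138489 ≡ 1921 (mod 2059)
9^512 ≡ 1921^2 = 3690241 ≡ 513 (mod 2059)
9^1024 ≡ 513^2 = 263169 ≡ 1676 (mod 2059)
9^2048 ≡ 1676^2 = 2808976 ≡ 500 (mod 2059)
2058 = 2048 + 8 + 2 in binary powers of 2.
So 9^2058 ≡ 500 · 1267 · 81 ≡ 1161 (mod 2059).
Since 1161 ≠ 1, base 9 is a Fermat witness: 2059 is composite.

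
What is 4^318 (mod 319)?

284

4^1 ≡ 4 (mod 319)
4^2 ≡ 4^2 = 16 ≡ 16 (mod 319)
4^4 ≡ 16^2 = 256 ≡ 256 (mod 319)
4^8 ≡ 256^2 = 65536 ≡ 141 (mod 319)
4^16 ≡ 141^2 = 19881 ≡ 103 (mod 319)
4^32 ≡ 103^2 = 10609 ≡ 82 (mod 319)
4^64 ≡ 82^2 = 6724 ≡ 25 (mod 319)
4^128 ≡ 25^2 = 625 ≡ 306 (mod 319)
4^256 ≡ 306^2 = 93636 ≡ 169 (mod 319)
318 = 256 + 32 + 16 + 8 + 4 + 2 in binary powers of 2.
So 4^318 ≡ 169 · 82 · 103 · 141 · 256 · 16 ≡ 284 (mod 319).
Since 284 ≠ 1, base 4 is a Fermat witness: 319 is composite.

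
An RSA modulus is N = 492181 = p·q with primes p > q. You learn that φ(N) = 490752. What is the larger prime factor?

φ(n) = (p−1)(q−1) = n − (p+q) + 1, so p + q = 492181 − 490752 + 1 = 1430.
p and q are the roots of t² − 1430t + 492181 = 0.
Discriminant: 1430² − 4·492181 = 2044900 − 1968724 = 76176; √76176 = 276.
q = (1430 − 276)/2 = 577, p = (1430 + 276)/2 = 853.
Check: 577 · 853 = 492181.

853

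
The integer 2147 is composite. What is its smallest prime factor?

19

2147 is odd.
Digit sum 14, not divisible by 3.
Ends in 7: not divisible by 5.
7: 2147 = 7·306 + 5
11: 2147 = 11·195 + 2
13: 2147 = 13·165 + 2
17: 2147 = 17·126 + 5
19: 2147 = 19·113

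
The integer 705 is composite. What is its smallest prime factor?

3

705 is odd.
Digit sum 12, divisible by 3.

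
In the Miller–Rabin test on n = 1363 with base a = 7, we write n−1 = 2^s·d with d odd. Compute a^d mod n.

1209

1363 − 1 = 1362 = 2^1 · 681, so d = 681.
7^1 ≡ 7 (mod 1363)
7^2 ≡ 7^2 = 49 ≡ 49 (mod 1363)
7^4 ≡ 49^2 = 2401 ≡ 1038 (mod 1363)
7^8 ≡ 1038^2 = 1077444 ≡ 674 (mod 1363)
7^16 ≡ 674^2 = 454276 ≡ 397 (mod 1363)
7^32 ≡ 397^2 = 157609 ≡ 864 (mod 1363)
7^64 ≡ 864^2 = 746496 ≡ 935 (mod 1363)
7^128 ≡ 935^2 = 874225 ≡ 542 (mod 1363)
7^256 ≡ 542^2 = 293764 ≡ 719 (mod 1363)
7^512 ≡ 719^2 = 516961 ≡ 384 (mod 1363)
681 = 512 + 128 + 32 + 8 + 1 in binary powers of 2.
So 7^681 ≡ 384 · 542 · 864 · 674 · 7 ≡ 1209 (mod 1363).
Squaring chain: 1209; never reaches −1, so base 7 is a Miller–Rabin witness that 1363 is composite.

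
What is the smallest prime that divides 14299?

79

14299 is odd.
Digit sum 25, not divisible by 3.
Ends in 9: not divisible by 5.
7: 14299 = 7·2042 + 5
11: 14299 = 11·1299 + 10
13: 14299 = 13·1099 + 12
17: 14299 = 17·841 + 2
19: 14299 = 19·752 + 11
23: 14299 = 23·621 + 16
29: 14299 = 29·493 + 2
31: 14299 = 31·461 + 8
37: 14299 = 37·386 + 17
41: 14299 = 41·348 + 31
43: 14299 = 43·332 + 23
47: 14299 = 47·304 + 11
53: 14299 = 53·269 + 42
59: 14299 = 59·242 + 21
61: 14299 = 61·234 + 25
67: 14299 = 67·213 + 28
71: 14299 = 71·201 + 28
73: 14299 = 73·195 + 64
79: 14299 = 79·181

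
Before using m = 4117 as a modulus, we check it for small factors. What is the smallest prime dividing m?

23

4117 is odd.
Digit sum 13, not divisible by 3.
Ends in 7: not divisible by 5.
7: 4117 = 7·588 + 1
11: 4117 = 11·374 + 3
13: 4117 = 13·316 + 9
17: 4117 = 17·242 + 3
19: 4117 = 19·216 + 13
23: 4117 = 23·179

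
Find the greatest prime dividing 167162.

83

167162 = 2 · 83581
83581 = 19 · 4399
4399 = 53 · 83
83 is prime.
So 167162 = 2 · 19 · 53 · 83; the largest prime factor is 83.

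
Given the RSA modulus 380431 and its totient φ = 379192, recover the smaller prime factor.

φ(n) = (p−1)(q−1) = n − (p+q) + 1, so p + q = 380431 − 379192 + 1 = 1240.
p and q are the roots of t² − 1240t + 380431 = 0.
Discriminant: 1240² − 4·380431 = 1537600 − 1521724 = 15876; √15876 = 126.
q = (1240 − 126)/2 = 557, p = (1240 + 126)/2 = 683.
Check: 557 · 683 = 380431.

557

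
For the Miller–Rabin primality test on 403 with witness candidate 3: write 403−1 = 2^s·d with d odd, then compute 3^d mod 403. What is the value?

170

403 − 1 = 402 = 2^1 · 201, so d = 201.
3^1 ≡ 3 (mod 403)
3^2 ≡ 3^2 = 9 ≡ 9 (mod 403)
3^4 ≡ 9^2 = 81 ≡ 81 (mod 403)
3^8 ≡ 81^2 = 6561 ≡ 113 (mod 403)
3^16 ≡ 113^2 = 12769 ≡ 276 (mod 403)
3^32 ≡ 276^2 = 76176 ≡ 9 (mod 403)
3^64 ≡ 9^2 = 81 ≡ 81 (mod 403)
3^128 ≡ 81^2 = 6561 ≡ 113 (mod 403)
201 = 128 + 64 + 8 + 1 in binary powers of 2.
So 3^201 ≡ 113 · 81 · 113 · 3 ≡ 170 (mod 403).
Squaring chain: 170; never reaches −1, so base 3 is a Miller–Rabin witness that 403 is composite.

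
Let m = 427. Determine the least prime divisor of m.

427 is odd.
Digit sum 13, not divisible by 3.
Ends in 7: not divisible by 5.
7: 427 = 7·61

7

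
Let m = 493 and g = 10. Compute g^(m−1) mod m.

132

10^1 ≡ 10 (mod 493)
10^2 ≡ 10^2 = 100 ≡ 100 (mod 493)
10^4 ≡ 100^2 = 10000 ≡ 140 (mod 493)
10^8 ≡ 140^2 = 19600 ≡ 373 (mod 493)
10^16 ≡ 373^2 = 139129 ≡ 103 (mod 493)
10^32 ≡ 103^2 = 10609 ≡ 256 (mod 493)
10^64 ≡ 256^2 = 65536 ≡ 460 (mod 493)
10^128 ≡ 460^2 = 211600 ≡ 103 (mod 493)
10^256 ≡ 103^2 = 10609 ≡ 256 (mod 493)
492 = 256 + 128 + 64 + 32 + 8 + 4 in binary powers of 2.
So 10^492 ≡ 256 · 103 · 460 · 256 · 373 · 140 ≡ 132 (mod 493).
Since 132 ≠ 1, base 10 is a Fermat witness: 493 is composite.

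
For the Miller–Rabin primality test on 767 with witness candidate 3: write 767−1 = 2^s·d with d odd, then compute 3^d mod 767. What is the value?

139

767 − 1 = 766 = 2^1 · 383, so d = 383.
3^1 ≡ 3 (mod 767)
3^2 ≡ 3^2 = 9 ≡ 9 (mod 767)
3^4 ≡ 9^2 = 81 ≡ 81 (mod 767)
3^8 ≡ 81^2 = 6561 ≡ 425 (mod 767)
3^16 ≡ 425^2 = 180625 ≡ 380 (mod 767)
3^32 ≡ 380^2 = 144400 ≡ 204 (mod 767)
3^64 ≡ 204^2 = 41616 ≡ 198 (mod 767)
3^128 ≡ 198^2 = 39204 ≡ 87 (mod 767)
3^256 ≡ 87^2 = 7569 ≡ 666 (mod 767)
383 = 256 + 64 + 32 + 16 + 8 + 4 + 2 + 1 in binary powers of 2.
So 3^383 ≡ 666 · 198 · 204 · 380 · 425 · 81 · 9 · 3 ≡ 139 (mod 767).
Squaring chain: 139; never reaches −1, so base 3 is a Miller–Rabin witness that 767 is composite.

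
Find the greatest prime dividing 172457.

79

172457 = 37 · 4661
4661 = 59 · 79
79 is prime.
So 172457 = 37 · 59 · 79; the largest prime factor is 79.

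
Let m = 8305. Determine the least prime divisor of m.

5

8305 is odd.
Digit sum 16, not divisible by 3.
Ends in 5: divisible by 5.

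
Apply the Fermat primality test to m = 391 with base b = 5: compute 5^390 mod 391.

325

5^1 ≡ 5 (mod 391)
5^2 ≡ 5^2 = 25 ≡ 25 (mod 391)
5^4 ≡ 25^2 = 625 ≡ 234 (mod 391)
5^8 ≡ 234^2 = 54756 ≡ 16 (mod 391)
5^16 ≡ 16^2 = 256 ≡ 256 (mod 391)
5^32 ≡ 256^2 = 65536 ≡ 239 (mod 391)
5^64 ≡ 239^2 = 57121 ≡ 35 (mod 391)
5^128 ≡ 35^2 = 1225 ≡ 52 (mod 391)
5^256 ≡ 52^2 = 2704 ≡ 358 (mod 391)
390 = 256 + 128 + 4 + 2 in binary powers of 2.
So 5^390 ≡ 358 · 52 · 234 · 25 ≡ 325 (mod 391).
Since 325 ≠ 1, base 5 is a Fermat witness: 391 is composite.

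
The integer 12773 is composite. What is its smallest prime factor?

12773 is odd.
Digit sum 20, not divisible by 3.
Ends in 3: not divisible by 5.
7: 12773 = 7·1824 + 5
11: 12773 = 11·1161 + 2
13: 12773 = 13·982 + 7
17: 12773 = 17·751 + 6
19: 12773 = 19·672 + 5
23: 12773 = 23·555 + 8
29: 12773 = 29·440 + 13
31: 12773 = 31·412 + 1
37: 12773 = 37·345 + 8
41: 12773 = 41·311 + 22
43: 12773 = 43·297 + 2
47: 12773 = 47·271 + 36
53: 12773 = 53·241

53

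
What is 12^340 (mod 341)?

56

12^1 ≡ 12 (mod 341)
12^2 ≡ 12^2 = 144 ≡ 144 (mod 341)
12^4 ≡ 144^2 = 20736 ≡ 276 (mod 341)
12^8 ≡ 276^2 = 76176 ≡ 133 (mod 341)
12^16 ≡ 133^2 = 17689 ≡ 298 (mod 341)
12^32 ≡ 298^2 = 88804 ≡ 144 (mod 341)
12^64 ≡ 144^2 = 20736 ≡ 276 (mod 341)
12^128 ≡ 276^2 = 76176 ≡ 133 (mod 341)
12^256 ≡ 133^2 = 17689 ≡ 298 (mod 341)
340 = 256 + 64 + 16 + 4 in binary powers of 2.
So 12^340 ≡ 298 · 276 · 298 · 276 ≡ 56 (mod 341).
Since 56 ≠ 1, base 12 is a Fermat witness: 341 is composite.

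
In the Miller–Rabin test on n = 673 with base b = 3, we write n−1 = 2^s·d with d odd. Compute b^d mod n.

347

673 − 1 = 672 = 2^5 · 21, so d = 21.
3^1 ≡ 3 (mod 673)
3^2 ≡ 3^2 = 9 ≡ 9 (mod 673)
3^4 ≡ 9^2 = 81 ≡ 81 (mod 673)
3^8 ≡ 81^2 = 6561 ≡ 504 (mod 673)
3^16 ≡ 504^2 = 254016 ≡ 295 (mod 673)
21 = 16 + 4 + 1 in binary powers of 2.
So 3^21 ≡ 295 · 81 · 3 ≡ 347 (mod 673).
Squaring chain: 347 → 615 → 672 → 1 → 1; reaches −1, so base 3 does not prove 673 composite.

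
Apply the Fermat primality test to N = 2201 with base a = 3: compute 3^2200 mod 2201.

3^1 ≡ 3 (mod 2201)
3^2 ≡ 3^2 = 9 ≡ 9 (mod 2201)
3^4 ≡ 9^2 = 81 ≡ 81 (mod 2201)
3^8 ≡ 81^2 = 6561 ≡ 2159 (mod 2201)
3^16 ≡ 2159^2 = 4661281 ≡ 1764 (mod 2201)
3^32 ≡ 1764^2 = 3111696 ≡ 1683 (mod 2201)
3^64 ≡ 1683^2 = 2832489 ≡ 2003 (mod 2201)
3^128 ≡ 2003^2 = 4012009 ≡ 1787 (mod 2201)
3^256 ≡ 1787^2 = 3193369 ≡ 1919 (mod 2201)
3^512 ≡ 1919^2 = 3682561 ≡ 288 (mod 2201)
3^1024 ≡ 288^2 = 82944 ≡ 1507 (mod 2201)
3^2048 ≡ 1507^2 = 2271049 ≡ 1818 (mod 2201)
2200 = 2048 + 128 + 16 + 8 in binary powers of 2.
So 3^2200 ≡ 1818 · 1787 · 1764 · 2159 ≡ 1110 (mod 2201).
Since 1110 ≠ 1, base 3 is a Fermat witness: 2201 is composite.

1110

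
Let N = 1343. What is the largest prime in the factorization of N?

79

1343 = 17 · 79
79 is prime.
So 1343 = 17 · 79; the largest prime factor is 79.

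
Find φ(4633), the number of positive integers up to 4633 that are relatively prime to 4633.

4480

Factor: 4633 = 41 · 113.
φ(4633) = (41−1) · (113−1) = 40 · 112 = 4480.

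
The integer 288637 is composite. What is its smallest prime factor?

29

288637 is odd.
Digit sum 34, not divisible by 3.
Ends in 7: not divisible by 5.
7: 288637 = 7·41233 + 6
11: 288637 = 11·26239 + 8
13: 288637 = 13·22202 + 11
17: 288637 = 17·16978 + 11
19: 288637 = 19·15191 + 8
23: 288637 = 23·12549 + 10
29: 288637 = 29·9953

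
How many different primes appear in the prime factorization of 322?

3

322 = 2 · 161
161 = 7 · 23
322 = 2 · 7 · 23, which has 3 distinct prime factors.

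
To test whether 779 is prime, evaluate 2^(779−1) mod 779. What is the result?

605

2^1 ≡ 2 (mod 779)
2^2 ≡ 2^2 = 4 ≡ 4 (mod 779)
2^4 ≡ 4^2 = 16 ≡ 16 (mod 779)
2^8 ≡ 16^2 = 256 ≡ 256 (mod 779)
2^16 ≡ 256^2 = 65536 ≡ 100 (mod 779)
2^32 ≡ 100^2 = 10000 ≡ 652 (mod 779)
2^64 ≡ 652^2 = 425104 ≡ 549 (mod 779)
2^128 ≡ 549^2 = 301401 ≡ 707 (mod 779)
2^256 ≡ 707^2 = 499849 ≡ 510 (mod 779)
2^512 ≡ 510^2 = 260100 ≡ 693 (mod 779)
778 = 512 + 256 + 8 + 2 in binary powers of 2.
So 2^778 ≡ 693 · 510 · 256 · 4 ≡ 605 (mod 779).
Since 605 ≠ 1, base 2 is a Fermat witness: 779 is composite.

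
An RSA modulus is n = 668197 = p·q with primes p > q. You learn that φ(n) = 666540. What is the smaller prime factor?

φ(n) = (p−1)(q−1) = n − (p+q) + 1, so p + q = 668197 − 666540 + 1 = 1658.
p and q are the roots of t² − 1658t + 668197 = 0.
Discriminant: 1658² − 4·668197 = 2748964 − 2672788 = 76176; √76176 = 276.
q = (1658 − 276)/2 = 691, p = (1658 + 276)/2 = 967.
Check: 691 · 967 = 668197.

691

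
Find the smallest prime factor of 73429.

97

73429 is odd.
Digit sum 25, not divisible by 3.
Ends in 9: not divisible by 5.
7: 73429 = 7·10489 + 6
11: 73429 = 11·6675 + 4
13: 73429 = 13·5648 + 5
17: 73429 = 17·4319 + 6
19: 73429 = 19·3864 + 13
23: 73429 = 23·3192 + 13
29: 73429 = 29·2532 + 1
31: 73429 = 31·2368 + 21
37: 73429 = 37·1984 + 21
41: 73429 = 41·1790 + 39
43: 73429 = 43·1707 + 28
47: 73429 = 47·1562 + 15
53: 73429 = 53·1385 + 24
59: 73429 = 59·1244 + 33
61: 73429 = 61·1203 + 46
67: 73429 = 67·1095 + 64
71: 73429 = 71·1034 + 15
73: 73429 = 73·1005 + 64
79: 73429 = 79·929 + 38
83: 73429 = 83·884 + 57
89: 73429 = 89·825 + 4
97: 73429 = 97·757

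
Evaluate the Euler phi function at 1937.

1776

Factor: 1937 = 13 · 149.
φ(1937) = (13−1) · (149−1) = 12 · 148 = 1776.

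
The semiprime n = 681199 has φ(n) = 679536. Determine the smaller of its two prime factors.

727

φ(n) = (p−1)(q−1) = n − (p+q) + 1, so p + q = 681199 − 679536 + 1 = 1664.
p and q are the roots of t² − 1664t + 681199 = 0.
Discriminant: 1664² − 4·681199 = 2768896 − 2724796 = 44100; √44100 = 210.
q = (1664 − 210)/2 = 727, p = (1664 + 210)/2 = 937.
Check: 727 · 937 = 681199.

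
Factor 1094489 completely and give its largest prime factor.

73

1094489 = 11 · 99499
99499 = 29 · 3431
3431 = 47 · 73
73 is prime.
So 1094489 = 11 · 29 · 47 · 73; the largest prime factor is 73.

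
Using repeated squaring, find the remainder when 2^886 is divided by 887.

2^1 ≡ 2 (mod 887)
2^2 ≡ 2^2 = 4 ≡ 4 (mod 887)
2^4 ≡ 4^2 = 16 ≡ 16 (mod 887)
2^8 ≡ 16^2 = 256 ≡ 256 (mod 887)
2^16 ≡ 256^2 = 65536 ≡ 785 (mod 887)
2^32 ≡ 785^2 = 616225 ≡ 647 (mod 887)
2^64 ≡ 647^2 = 418609 ≡ 832 (mod 887)
2^128 ≡ 832^2 = 692224 ≡ 364 (mod 887)
2^256 ≡ 364^2 = 132496 ≡ 333 (mod 887)
2^512 ≡ 333^2 = 110889 ≡ 14 (mod 887)
886 = 512 + 256 + 64 + 32 + 16 + 4 + 2 in binary powers of 2.
So 2^886 ≡ 14 · 333 · 832 · 647 · 785 · 16 · 4 ≡ 1 (mod 887).
Since the result is 1, base 2 gives no evidence that 887 is composite.

1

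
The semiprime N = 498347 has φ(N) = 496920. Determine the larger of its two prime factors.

φ(n) = (p−1)(q−1) = n − (p+q) + 1, so p + q = 498347 − 496920 + 1 = 1428.
p and q are the roots of t² − 1428t + 498347 = 0.
Discriminant: 1428² − 4·498347 = 2039184 − 1993388 = 45796; √45796 = 214.
q = (1428 − 214)/2 = 607, p = (1428 + 214)/2 = 821.
Check: 607 · 821 = 498347.

821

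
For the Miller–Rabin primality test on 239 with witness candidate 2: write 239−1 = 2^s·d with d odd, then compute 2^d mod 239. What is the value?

1

239 − 1 = 238 = 2^1 · 119, so d = 119.
2^1 ≡ 2 (mod 239)
2^2 ≡ 2^2 = 4 ≡ 4 (mod 239)
2^4 ≡ 4^2 = 16 ≡ 16 (mod 239)
2^8 ≡ 16^2 = 256 ≡ 17 (mod 239)
2^16 ≡ 17^2 = 289 ≡ 50 (mod 239)
2^32 ≡ 50^2 = 2500 ≡ 110 (mod 239)
2^64 ≡ 110^2 = 12100 ≡ 150 (mod 239)
119 = 64 + 32 + 16 + 4 + 2 + 1 in binary powers of 2.
So 2^119 ≡ 150 · 110 · 50 · 16 · 4 · 2 ≡ 1 (mod 239).
Since 2^d ≡ 1 (mod 239), base 2 does not prove 239 composite.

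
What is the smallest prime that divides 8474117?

53

8474117 is odd.
Digit sum 32, not divisible by 3.
Ends in 7: not divisible by 5.
7: 8474117 = 7·1210588 + 1
11: 8474117 = 11·770374 + 3
13: 8474117 = 13·651855 + 2
17: 8474117 = 17·498477 + 8
19: 8474117 = 19·446006 + 3
23: 8474117 = 23·368439 + 20
29: 8474117 = 29·292210 + 27
31: 8474117 = 31·273358 + 19
37: 8474117 = 37·229030 + 7
41: 8474117 = 41·206685 + 32
43: 8474117 = 43·197072 + 21
47: 8474117 = 47·180300 + 17
53: 8474117 = 53·159889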